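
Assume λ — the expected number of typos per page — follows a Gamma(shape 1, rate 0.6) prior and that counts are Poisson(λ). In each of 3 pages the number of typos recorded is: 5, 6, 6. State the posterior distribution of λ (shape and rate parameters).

Posterior: Gamma(shape=18, rate=3.6)

The Poisson likelihood adds the total count to the shape and the number of exposure periods to the rate. Here ∑xᵢ = 17 and n = 3, so shape 1→18 and rate 0.6→3.6.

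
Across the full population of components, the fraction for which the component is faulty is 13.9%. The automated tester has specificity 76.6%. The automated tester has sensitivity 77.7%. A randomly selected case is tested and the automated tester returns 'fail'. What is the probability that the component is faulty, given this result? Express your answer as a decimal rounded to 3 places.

P(H | E) ≈ 0.349

Write H for 'the component is faulty'. Prior odds H:¬H = 0.139/0.861 = 0.16144. For the 'fail' outcome, the likelihood ratio is 0.777/0.234 = 3.3205.
Posterior odds = 0.16144 × 3.3205 = 0.53606, so P(H|E) = 0.53606/(1+0.53606) = 0.349.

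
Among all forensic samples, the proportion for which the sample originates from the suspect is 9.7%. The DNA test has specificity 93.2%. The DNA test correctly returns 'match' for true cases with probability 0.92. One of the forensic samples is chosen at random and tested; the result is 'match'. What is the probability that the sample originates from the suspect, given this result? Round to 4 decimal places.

P(H | E) ≈ 0.5924

Let H be the event that the sample originates from the suspect. P(H) = 0.097, so P(¬H) = 0.903. With E the 'match' result, P(E|H) = 0.92 and P(E|¬H) = 0.068.
P(E) = 0.92·0.097 + 0.068·0.903 = 0.089240 + 0.061404 = 0.15064.
By Bayes' theorem, P(H|E) = 0.089240 / 0.15064 = 0.5924.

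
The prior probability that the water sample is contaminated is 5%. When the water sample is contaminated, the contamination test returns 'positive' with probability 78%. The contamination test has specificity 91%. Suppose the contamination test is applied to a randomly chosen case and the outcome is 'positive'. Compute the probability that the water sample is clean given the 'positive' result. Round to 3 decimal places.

P(¬H | E) ≈ 0.687

Write H for 'the water sample is contaminated'. Prior odds H:¬H = 0.05/0.95 = 0.052632. For the 'positive' outcome, the likelihood ratio is 0.78/0.09 = 8.6667.
Posterior odds = 0.052632 × 8.6667 = 0.45614, so P(H|E) = 0.45614/(1+0.45614) = 0.313. Then P(¬H|E) = 1 − 0.313 = 0.687.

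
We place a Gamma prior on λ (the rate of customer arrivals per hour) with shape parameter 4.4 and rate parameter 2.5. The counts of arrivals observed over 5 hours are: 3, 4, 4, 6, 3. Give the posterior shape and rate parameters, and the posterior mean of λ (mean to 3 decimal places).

Posterior: Gamma(shape=24.4, rate=7.5); mean ≈ 3.253

Total count ∑xᵢ = 20 over n = 5 hours.
Gamma is conjugate to the Poisson likelihood: posterior is Gamma(shape = 4.4+20 = 24.4, rate = 2.5+5 = 7.5).
E[λ | data] = 24.4/7.5 = 3.253.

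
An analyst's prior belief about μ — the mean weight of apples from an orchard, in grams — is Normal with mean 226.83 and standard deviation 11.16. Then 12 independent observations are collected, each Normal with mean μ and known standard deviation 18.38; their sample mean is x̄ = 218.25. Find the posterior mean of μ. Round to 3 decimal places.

Prior precision 1/τ₀² = 1/11.16² = 0.00802919; data precision n/σ² = 12/18.38² = 0.0355214.
Posterior precision = 0.00802919 + 0.0355214 = 0.0435506.
Posterior mean = (0.00802919·226.83 + 0.0355214·218.25) / 0.0435506 = 219.832.

Posterior mean ≈ 219.832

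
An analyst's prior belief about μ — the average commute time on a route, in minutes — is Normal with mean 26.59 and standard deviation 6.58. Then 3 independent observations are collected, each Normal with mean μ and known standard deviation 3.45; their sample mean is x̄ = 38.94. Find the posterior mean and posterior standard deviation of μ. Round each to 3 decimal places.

Posterior mean ≈ 37.903; posterior SD ≈ 1.906

Prior precision 1/τ₀² = 1/6.58² = 0.0230966; data precision n/σ² = 3/3.45² = 0.252048.
Posterior precision = 0.0230966 + 0.252048 = 0.275144, giving posterior SD = 1/√0.275144 = 1.906.
Posterior mean = (0.0230966·26.59 + 0.252048·38.94) / 0.275144 = 37.903.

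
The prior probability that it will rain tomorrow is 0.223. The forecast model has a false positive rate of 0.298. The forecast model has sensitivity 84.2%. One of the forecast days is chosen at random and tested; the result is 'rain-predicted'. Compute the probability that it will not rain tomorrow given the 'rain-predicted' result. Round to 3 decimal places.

Let H be the event that it will rain tomorrow. P(H) = 0.223, so P(¬H) = 0.777. With E the 'rain-predicted' result, P(E|H) = 0.842 and P(E|¬H) = 0.298.
P(E) = 0.842·0.223 + 0.298·0.777 = 0.18777 + 0.23155 = 0.41931.
By Bayes' theorem, P(H|E) = 0.18777 / 0.41931 = 0.448. Hence P(¬H|E) = 1 − 0.448 = 0.552.

P(¬H | E) ≈ 0.552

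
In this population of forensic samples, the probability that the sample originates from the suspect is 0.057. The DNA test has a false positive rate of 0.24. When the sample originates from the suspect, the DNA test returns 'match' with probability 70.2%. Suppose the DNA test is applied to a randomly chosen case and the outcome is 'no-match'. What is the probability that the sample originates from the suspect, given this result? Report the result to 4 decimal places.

Let H be the event that the sample originates from the suspect. P(H) = 0.057, so P(¬H) = 0.943. With E the 'no-match' result, P(E|H) = 0.298 and P(E|¬H) = 0.76.
P(E) = 0.298·0.057 + 0.76·0.943 = 0.016986 + 0.71668 = 0.73367.
By Bayes' theorem, P(H|E) = 0.016986 / 0.73367 = 0.0232.

P(H | E) ≈ 0.0232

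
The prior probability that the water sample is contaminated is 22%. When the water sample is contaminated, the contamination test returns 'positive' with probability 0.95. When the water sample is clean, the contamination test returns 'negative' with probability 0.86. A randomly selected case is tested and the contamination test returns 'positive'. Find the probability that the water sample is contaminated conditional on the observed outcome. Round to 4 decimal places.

P(H | E) ≈ 0.6568

Write H for 'the water sample is contaminated'. Prior odds H:¬H = 0.22/0.78 = 0.28205. For the 'positive' outcome, the likelihood ratio is 0.95/0.14 = 6.7857.
Posterior odds = 0.28205 × 6.7857 = 1.9139, so P(H|E) = 1.9139/(1+1.9139) = 0.6568.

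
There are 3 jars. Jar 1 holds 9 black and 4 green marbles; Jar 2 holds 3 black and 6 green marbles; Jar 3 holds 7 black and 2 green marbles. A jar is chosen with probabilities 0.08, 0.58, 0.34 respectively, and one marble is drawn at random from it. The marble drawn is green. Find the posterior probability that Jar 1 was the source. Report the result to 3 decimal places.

Posterior probability ≈ 0.051

Tabulate prior·likelihood by source: [1] prior 0.08, lik 0.3077, product 0.02462; [2] prior 0.58, lik 0.6667, product 0.3867; [3] prior 0.34, lik 0.2222, product 0.07556.
Normalizing constant = 0.48684; the posterior for Jar 1 is its product over the sum, 0.02462/0.48684 = 0.051.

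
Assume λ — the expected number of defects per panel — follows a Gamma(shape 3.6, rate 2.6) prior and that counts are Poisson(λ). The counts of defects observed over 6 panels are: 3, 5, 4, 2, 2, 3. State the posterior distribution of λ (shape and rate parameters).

The Poisson likelihood adds the total count to the shape and the number of exposure periods to the rate. Here ∑xᵢ = 19 and n = 6, so shape 3.6→22.6 and rate 2.6→8.6.

Posterior: Gamma(shape=22.6, rate=8.6)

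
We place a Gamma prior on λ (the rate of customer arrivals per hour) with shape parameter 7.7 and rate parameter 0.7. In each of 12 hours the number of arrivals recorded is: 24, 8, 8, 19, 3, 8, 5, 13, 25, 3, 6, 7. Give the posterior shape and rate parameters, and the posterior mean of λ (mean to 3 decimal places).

Total count ∑xᵢ = 129 over n = 12 hours.
Gamma is conjugate to the Poisson likelihood: posterior is Gamma(shape = 7.7+129 = 136.7, rate = 0.7+12 = 12.7).
E[λ | data] = 136.7/12.7 = 10.764.

Posterior: Gamma(shape=136.7, rate=12.7); mean ≈ 10.764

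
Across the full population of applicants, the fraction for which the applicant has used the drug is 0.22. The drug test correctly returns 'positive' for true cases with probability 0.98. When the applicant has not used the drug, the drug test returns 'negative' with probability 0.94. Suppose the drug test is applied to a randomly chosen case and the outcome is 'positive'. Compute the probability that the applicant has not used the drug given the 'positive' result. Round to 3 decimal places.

P(¬H | E) ≈ 0.178

Write H for 'the applicant has used the drug'. Prior odds H:¬H = 0.22/0.78 = 0.28205. For the 'positive' outcome, the likelihood ratio is 0.98/0.06 = 16.333.
Posterior odds = 0.28205 × 16.333 = 4.6068, so P(H|E) = 4.6068/(1+4.6068) = 0.822. Then P(¬H|E) = 1 − 0.822 = 0.178.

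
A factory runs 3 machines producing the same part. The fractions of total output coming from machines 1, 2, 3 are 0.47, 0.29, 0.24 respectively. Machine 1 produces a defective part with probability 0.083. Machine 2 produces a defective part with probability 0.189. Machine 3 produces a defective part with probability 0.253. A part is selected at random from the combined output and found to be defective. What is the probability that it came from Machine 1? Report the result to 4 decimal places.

Posterior probability ≈ 0.2524

Tabulate prior·likelihood by source: [1] prior 0.47, lik 0.083, product 0.03901; [2] prior 0.29, lik 0.189, product 0.05481; [3] prior 0.24, lik 0.253, product 0.06072.
Normalizing constant = 0.15454; the posterior for Machine 1 is its product over the sum, 0.03901/0.15454 = 0.2524.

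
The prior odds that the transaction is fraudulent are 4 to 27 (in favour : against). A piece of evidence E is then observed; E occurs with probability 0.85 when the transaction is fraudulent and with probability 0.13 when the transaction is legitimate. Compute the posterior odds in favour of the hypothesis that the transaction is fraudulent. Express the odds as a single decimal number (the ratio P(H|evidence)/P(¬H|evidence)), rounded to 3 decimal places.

Prior odds = 4/27 = 0.14815.
Likelihood ratio for E = 0.85/0.13 = 6.5385.
Posterior odds = prior odds × LR = 0.96866.

Posterior odds ≈ 0.969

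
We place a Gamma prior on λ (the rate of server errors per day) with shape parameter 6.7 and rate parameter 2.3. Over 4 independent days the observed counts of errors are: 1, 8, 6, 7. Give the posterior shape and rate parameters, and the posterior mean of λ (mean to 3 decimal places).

Total count ∑xᵢ = 22 over n = 4 days.
Gamma is conjugate to the Poisson likelihood: posterior is Gamma(shape = 6.7+22 = 28.7, rate = 2.3+4 = 6.3).
Posterior mean = shape/rate = 28.7/6.3 = 4.556.

Posterior: Gamma(shape=28.7, rate=6.3); mean ≈ 4.556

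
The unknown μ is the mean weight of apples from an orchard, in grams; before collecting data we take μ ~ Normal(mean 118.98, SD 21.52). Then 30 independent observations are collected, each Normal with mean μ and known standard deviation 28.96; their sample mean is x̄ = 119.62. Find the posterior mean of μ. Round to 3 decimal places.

Prior precision 1/τ₀² = 1/21.52² = 0.00215931; data precision n/σ² = 30/28.96² = 0.0357704.
Posterior precision = 0.00215931 + 0.0357704 = 0.0379297.
Posterior mean = (0.00215931·118.98 + 0.0357704·119.62) / 0.0379297 = 119.584.

Posterior mean ≈ 119.584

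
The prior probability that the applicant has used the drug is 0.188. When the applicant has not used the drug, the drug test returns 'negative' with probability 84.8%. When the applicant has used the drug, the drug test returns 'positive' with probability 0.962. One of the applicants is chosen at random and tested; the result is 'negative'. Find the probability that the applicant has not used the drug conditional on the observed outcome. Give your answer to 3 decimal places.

P(¬H | E) ≈ 0.990

Let H be the event that the applicant has used the drug. P(H) = 0.188, so P(¬H) = 0.812. With E the 'negative' result, P(E|H) = 0.038 and P(E|¬H) = 0.848.
P(E) = 0.038·0.188 + 0.848·0.812 = 0.0071440 + 0.68858 = 0.69572.
By Bayes' theorem, P(H|E) = 0.0071440 / 0.69572 = 0.010. Hence P(¬H|E) = 1 − 0.010 = 0.990.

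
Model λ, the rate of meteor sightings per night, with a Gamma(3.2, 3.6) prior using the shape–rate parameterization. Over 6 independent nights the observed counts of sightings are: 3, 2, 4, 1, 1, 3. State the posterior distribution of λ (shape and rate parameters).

Total count ∑xᵢ = 14 over n = 6 nights.
Gamma is conjugate to the Poisson likelihood: posterior is Gamma(shape = 3.2+14 = 17.2, rate = 3.6+6 = 9.6).

Posterior: Gamma(shape=17.2, rate=9.6)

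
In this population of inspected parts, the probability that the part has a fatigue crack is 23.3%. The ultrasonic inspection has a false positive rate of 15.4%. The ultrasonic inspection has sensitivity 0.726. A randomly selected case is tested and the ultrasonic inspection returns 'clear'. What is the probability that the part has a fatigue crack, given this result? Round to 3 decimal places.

Let H be the event that the part has a fatigue crack. P(H) = 0.233, so P(¬H) = 0.767. With E the 'clear' result, P(E|H) = 0.274 and P(E|¬H) = 0.846.
P(E) = 0.274·0.233 + 0.846·0.767 = 0.063842 + 0.64888 = 0.71272.
By Bayes' theorem, P(H|E) = 0.063842 / 0.71272 = 0.090.

P(H | E) ≈ 0.090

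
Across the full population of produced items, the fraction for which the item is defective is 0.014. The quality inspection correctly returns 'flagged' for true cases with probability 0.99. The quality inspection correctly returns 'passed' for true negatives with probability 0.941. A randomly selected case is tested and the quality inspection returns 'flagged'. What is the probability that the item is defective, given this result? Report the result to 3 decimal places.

Write H for 'the item is defective'. Prior odds H:¬H = 0.014/0.986 = 0.014199. For the 'flagged' outcome, the likelihood ratio is 0.99/0.059 = 16.780.
Posterior odds = 0.014199 × 16.780 = 0.23825, so P(H|E) = 0.23825/(1+0.23825) = 0.192.

P(H | E) ≈ 0.192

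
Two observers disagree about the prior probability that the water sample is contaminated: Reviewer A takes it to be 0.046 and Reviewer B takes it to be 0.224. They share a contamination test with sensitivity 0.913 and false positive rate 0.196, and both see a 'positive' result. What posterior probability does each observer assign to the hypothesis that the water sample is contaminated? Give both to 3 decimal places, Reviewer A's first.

P('+'|H) = 0.913, P('+'|¬H) = 0.196.
Reviewer A: numerator 0.913·0.046 = 0.041998; evidence = 0.041998+0.196·0.954 = 0.22898; posterior = 0.183.
Reviewer B: numerator 0.913·0.224 = 0.20451; evidence = 0.20451+0.196·0.776 = 0.35661; posterior = 0.573.

Reviewer A: 0.183; Reviewer B: 0.573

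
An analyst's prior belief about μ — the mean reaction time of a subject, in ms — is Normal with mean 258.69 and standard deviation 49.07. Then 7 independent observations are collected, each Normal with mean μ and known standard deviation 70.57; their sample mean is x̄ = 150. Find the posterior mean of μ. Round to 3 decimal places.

Posterior mean ≈ 174.790

Prior precision 1/τ₀² = 1/49.07² = 0.00041531; data precision n/σ² = 7/70.57² = 0.00140559.
Posterior precision = 0.00041531 + 0.00140559 = 0.00182089.
Posterior mean = (0.00041531·258.69 + 0.00140559·150) / 0.00182089 = 174.790.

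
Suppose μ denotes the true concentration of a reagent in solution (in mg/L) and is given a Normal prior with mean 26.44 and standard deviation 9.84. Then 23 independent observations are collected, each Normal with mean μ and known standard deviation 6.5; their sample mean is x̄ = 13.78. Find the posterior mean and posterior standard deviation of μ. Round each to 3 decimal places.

With known σ, the Normal prior is conjugate. Weight on the data is w = (n/σ²)/(n/σ² + 1/τ₀²) = 0.544379/(0.544379+0.0103278) = 0.98138.
Posterior mean = w·x̄ + (1−w)·μ₀ = 0.98138·13.78 + 0.018619·26.44 = 14.016. Posterior variance = 1/(0.544379+0.0103278) = 1.80276, so SD = 1.343.

Posterior mean ≈ 14.016; posterior SD ≈ 1.343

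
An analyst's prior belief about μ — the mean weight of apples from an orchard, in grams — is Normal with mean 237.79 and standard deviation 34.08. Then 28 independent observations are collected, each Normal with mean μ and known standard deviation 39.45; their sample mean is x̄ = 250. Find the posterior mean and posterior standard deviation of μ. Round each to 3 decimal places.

With known σ, the Normal prior is conjugate. Weight on the data is w = (n/σ²)/(n/σ² + 1/τ₀²) = 0.0179914/(0.0179914+0.00086100) = 0.95433.
Posterior mean = w·x̄ + (1−w)·μ₀ = 0.95433·250 + 0.045670·237.79 = 249.442. Posterior variance = 1/(0.0179914+0.00086100) = 53.0438, so SD = 7.283.

Posterior mean ≈ 249.442; posterior SD ≈ 7.283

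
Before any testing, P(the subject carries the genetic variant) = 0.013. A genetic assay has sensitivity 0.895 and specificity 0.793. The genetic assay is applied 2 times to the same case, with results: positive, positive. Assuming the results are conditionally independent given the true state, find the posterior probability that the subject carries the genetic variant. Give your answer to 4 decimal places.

Posterior P(H) ≈ 0.1976

With H the event that the subject carries the genetic variant, the joint likelihood of the observed sequence is P(data|H) = 0.895·0.895 = 0.80102 and P(data|¬H) = 0.207·0.207 = 0.042849.
Bayes: P(H|data) = 0.013·0.80102 / (0.013·0.80102 + 0.987·0.042849) = 0.010413/0.052705 = 0.1976.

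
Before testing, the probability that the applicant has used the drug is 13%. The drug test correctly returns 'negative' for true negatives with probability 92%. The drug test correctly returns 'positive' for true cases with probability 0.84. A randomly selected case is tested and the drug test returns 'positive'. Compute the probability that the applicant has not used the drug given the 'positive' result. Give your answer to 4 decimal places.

Let H be the event that the applicant has used the drug. P(H) = 0.13, so P(¬H) = 0.87. With E the 'positive' result, P(E|H) = 0.84 and P(E|¬H) = 0.08.
P(E) = 0.84·0.13 + 0.08·0.87 = 0.10920 + 0.069600 = 0.17880.
By Bayes' theorem, P(H|E) = 0.10920 / 0.17880 = 0.6107. Hence P(¬H|E) = 1 − 0.6107 = 0.3893.

P(¬H | E) ≈ 0.3893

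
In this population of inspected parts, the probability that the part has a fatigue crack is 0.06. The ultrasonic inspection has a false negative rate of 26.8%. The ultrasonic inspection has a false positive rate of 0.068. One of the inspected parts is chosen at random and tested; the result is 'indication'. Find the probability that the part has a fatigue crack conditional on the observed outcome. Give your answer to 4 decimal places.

P(H | E) ≈ 0.4073

Let H be the event that the part has a fatigue crack. P(H) = 0.06, so P(¬H) = 0.94. With E the 'indication' result, P(E|H) = 0.732 and P(E|¬H) = 0.068.
P(E) = 0.732·0.06 + 0.068·0.94 = 0.043920 + 0.063920 = 0.10784.
By Bayes' theorem, P(H|E) = 0.043920 / 0.10784 = 0.4073.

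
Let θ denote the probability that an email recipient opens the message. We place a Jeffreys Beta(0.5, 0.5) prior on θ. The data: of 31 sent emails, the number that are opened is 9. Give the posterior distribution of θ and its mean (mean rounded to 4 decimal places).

Observing 9 successes and 22 failures updates Beta(0.5, 0.5) by adding the success and failure counts to the two shape parameters: α = 0.5+9 = 9.5, β = 0.5+22 = 22.5.
E[θ | data] = 9.5/(9.5+22.5) = 0.2969.

Posterior: Beta(9.5, 22.5); mean ≈ 0.2969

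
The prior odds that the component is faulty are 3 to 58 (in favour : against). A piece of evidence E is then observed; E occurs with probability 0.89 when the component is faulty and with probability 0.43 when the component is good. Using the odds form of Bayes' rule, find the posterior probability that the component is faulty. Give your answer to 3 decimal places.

Posterior probability ≈ 0.097

Prior odds = 3/58 = 0.051724.
Likelihood ratio for E = 0.89/0.43 = 2.0698.
Posterior odds = prior odds × LR = 0.10706.
Posterior probability = odds/(1+odds) = 0.10706/1.1071 = 0.097.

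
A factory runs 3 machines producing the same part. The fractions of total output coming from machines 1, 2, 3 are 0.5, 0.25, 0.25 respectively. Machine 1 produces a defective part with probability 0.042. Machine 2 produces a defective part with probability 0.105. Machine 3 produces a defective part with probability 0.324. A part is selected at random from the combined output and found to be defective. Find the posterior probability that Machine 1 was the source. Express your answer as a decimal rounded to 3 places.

Posterior probability ≈ 0.164

Tabulate prior·likelihood by source: [1] prior 0.5, lik 0.042, product 0.02100; [2] prior 0.25, lik 0.105, product 0.02625; [3] prior 0.25, lik 0.324, product 0.08100.
Normalizing constant = 0.12825; the posterior for Machine 1 is its product over the sum, 0.02100/0.12825 = 0.164.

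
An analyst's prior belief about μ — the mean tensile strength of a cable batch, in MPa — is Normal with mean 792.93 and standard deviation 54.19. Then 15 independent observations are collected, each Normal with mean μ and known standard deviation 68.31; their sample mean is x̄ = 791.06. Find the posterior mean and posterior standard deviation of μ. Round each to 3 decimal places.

Posterior mean ≈ 791.239; posterior SD ≈ 16.772

Prior precision 1/τ₀² = 1/54.19² = 0.00034053; data precision n/σ² = 15/68.31² = 0.00321457.
Posterior precision = 0.00034053 + 0.00321457 = 0.00355510, giving posterior SD = 1/√0.00355510 = 16.772.
Posterior mean = (0.00034053·792.93 + 0.00321457·791.06) / 0.00355510 = 791.239.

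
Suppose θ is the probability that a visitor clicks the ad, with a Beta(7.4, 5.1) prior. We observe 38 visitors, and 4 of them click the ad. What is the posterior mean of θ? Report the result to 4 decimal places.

Observing 4 successes and 34 failures updates Beta(7.4, 5.1) by adding the success and failure counts to the two shape parameters: α = 7.4+4 = 11.4, β = 5.1+34 = 39.1.
E[θ | data] = 11.4/(11.4+39.1) = 0.2257.

Posterior mean ≈ 0.2257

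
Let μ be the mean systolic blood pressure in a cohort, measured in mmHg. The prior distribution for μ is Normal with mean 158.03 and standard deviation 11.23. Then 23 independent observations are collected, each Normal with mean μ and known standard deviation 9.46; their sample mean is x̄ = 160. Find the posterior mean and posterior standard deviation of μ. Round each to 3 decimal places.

Prior precision 1/τ₀² = 1/11.23² = 0.00792940; data precision n/σ² = 23/9.46² = 0.257007.
Posterior precision = 0.00792940 + 0.257007 = 0.264937, giving posterior SD = 1/√0.264937 = 1.943.
Posterior mean = (0.00792940·158.03 + 0.257007·160) / 0.264937 = 159.941.

Posterior mean ≈ 159.941; posterior SD ≈ 1.943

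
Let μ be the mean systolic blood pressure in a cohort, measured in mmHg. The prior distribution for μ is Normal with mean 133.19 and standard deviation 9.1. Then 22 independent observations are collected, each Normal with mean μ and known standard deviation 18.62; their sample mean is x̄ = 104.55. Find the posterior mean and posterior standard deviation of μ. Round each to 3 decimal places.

With known σ, the Normal prior is conjugate. Weight on the data is w = (n/σ²)/(n/σ² + 1/τ₀²) = 0.0634546/(0.0634546+0.0120758) = 0.84012.
Posterior mean = w·x̄ + (1−w)·μ₀ = 0.84012·104.55 + 0.15988·133.19 = 109.129. Posterior variance = 1/(0.0634546+0.0120758) = 13.2397, so SD = 3.639.

Posterior mean ≈ 109.129; posterior SD ≈ 3.639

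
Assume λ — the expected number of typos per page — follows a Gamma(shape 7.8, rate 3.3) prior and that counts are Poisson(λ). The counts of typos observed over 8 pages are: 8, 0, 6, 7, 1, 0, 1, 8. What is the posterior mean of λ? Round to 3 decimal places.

Total count ∑xᵢ = 31 over n = 8 pages.
Gamma is conjugate to the Poisson likelihood: posterior is Gamma(shape = 7.8+31 = 38.8, rate = 3.3+8 = 11.3).
Posterior mean = shape/rate = 38.8/11.3 = 3.434.

Posterior mean ≈ 3.434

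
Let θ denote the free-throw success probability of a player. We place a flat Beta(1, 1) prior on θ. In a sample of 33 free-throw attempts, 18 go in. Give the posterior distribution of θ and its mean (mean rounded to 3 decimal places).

Observing 18 successes and 15 failures updates Beta(1, 1) by adding the success and failure counts to the two shape parameters: α = 1+18 = 19, β = 1+15 = 16.
Posterior mean = α/(α+β) = 19/35 = 0.543.

Posterior: Beta(19, 16); mean ≈ 0.543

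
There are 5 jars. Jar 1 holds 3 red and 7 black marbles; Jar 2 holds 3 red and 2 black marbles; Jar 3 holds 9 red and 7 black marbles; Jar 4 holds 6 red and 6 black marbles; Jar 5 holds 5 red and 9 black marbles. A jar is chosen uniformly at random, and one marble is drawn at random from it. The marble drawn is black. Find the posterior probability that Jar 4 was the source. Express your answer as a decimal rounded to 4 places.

P(black|Jar 1) = 0.7; P(black|Jar 2) = 0.4; P(black|Jar 3) = 0.4375; P(black|Jar 4) = 0.5; P(black|Jar 5) = 0.6429.
Prior × likelihood for each source: 0.2·0.7=0.1400, 0.2·0.4=0.08000, 0.2·0.4375=0.08750, 0.2·0.5=0.1000, 0.2·0.6429=0.1286. Summing gives P(black) = 0.53607.
P(Jar 4 | black) = 0.1000 / 0.53607 = 0.1865.

Posterior probability ≈ 0.1865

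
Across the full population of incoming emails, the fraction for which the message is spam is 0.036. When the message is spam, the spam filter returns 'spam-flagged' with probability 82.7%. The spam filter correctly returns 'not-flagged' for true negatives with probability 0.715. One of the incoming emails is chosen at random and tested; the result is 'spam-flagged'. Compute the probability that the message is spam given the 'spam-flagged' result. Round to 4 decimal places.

Write H for 'the message is spam'. Prior odds H:¬H = 0.036/0.964 = 0.037344. For the 'spam-flagged' outcome, the likelihood ratio is 0.827/0.285 = 2.9018.
Posterior odds = 0.037344 × 2.9018 = 0.10836, so P(H|E) = 0.10836/(1+0.10836) = 0.0978.

P(H | E) ≈ 0.0978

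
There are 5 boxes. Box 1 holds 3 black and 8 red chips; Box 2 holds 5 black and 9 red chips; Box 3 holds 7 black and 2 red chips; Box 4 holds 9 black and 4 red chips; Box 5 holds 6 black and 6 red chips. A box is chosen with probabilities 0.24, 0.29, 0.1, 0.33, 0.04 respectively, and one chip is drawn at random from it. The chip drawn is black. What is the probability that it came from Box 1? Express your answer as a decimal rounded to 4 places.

Tabulate prior·likelihood by source: [1] prior 0.24, lik 0.2727, product 0.06545; [2] prior 0.29, lik 0.3571, product 0.1036; [3] prior 0.1, lik 0.7778, product 0.07778; [4] prior 0.33, lik 0.6923, product 0.2285; [5] prior 0.04, lik 0.5, product 0.02000.
Normalizing constant = 0.49527; the posterior for Box 1 is its product over the sum, 0.06545/0.49527 = 0.1322.

Posterior probability ≈ 0.1322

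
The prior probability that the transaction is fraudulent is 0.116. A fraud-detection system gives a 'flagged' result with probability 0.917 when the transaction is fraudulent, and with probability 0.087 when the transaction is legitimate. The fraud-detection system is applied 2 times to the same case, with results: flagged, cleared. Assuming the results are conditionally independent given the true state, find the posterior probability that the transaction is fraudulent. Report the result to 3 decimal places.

Posterior P(H) ≈ 0.112

With H the event that the transaction is fraudulent, the joint likelihood of the observed sequence is P(data|H) = 0.917·0.083 = 0.076111 and P(data|¬H) = 0.087·0.913 = 0.079431.
Bayes: P(H|data) = 0.116·0.076111 / (0.116·0.076111 + 0.884·0.079431) = 0.0088289/0.079046 = 0.1117.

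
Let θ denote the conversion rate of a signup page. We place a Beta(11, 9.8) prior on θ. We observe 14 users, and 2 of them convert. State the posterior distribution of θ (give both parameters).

Posterior: Beta(13, 21.8)

Observing 2 successes and 12 failures updates Beta(11, 9.8) by adding the success and failure counts to the two shape parameters: α = 11+2 = 13, β = 9.8+12 = 21.8.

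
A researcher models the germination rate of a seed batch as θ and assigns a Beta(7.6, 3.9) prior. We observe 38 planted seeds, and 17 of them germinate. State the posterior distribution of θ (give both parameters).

Observing 17 successes and 21 failures updates Beta(7.6, 3.9) by adding the success and failure counts to the two shape parameters: α = 7.6+17 = 24.6, β = 3.9+21 = 24.9.

Posterior: Beta(24.6, 24.9)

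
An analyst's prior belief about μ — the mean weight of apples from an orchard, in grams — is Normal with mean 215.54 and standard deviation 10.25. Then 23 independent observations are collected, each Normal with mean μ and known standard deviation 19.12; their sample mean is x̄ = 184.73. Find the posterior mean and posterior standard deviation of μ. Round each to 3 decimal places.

Posterior mean ≈ 188.779; posterior SD ≈ 3.716

With known σ, the Normal prior is conjugate. Weight on the data is w = (n/σ²)/(n/σ² + 1/τ₀²) = 0.0629147/(0.0629147+0.00951814) = 0.86859.
Posterior mean = w·x̄ + (1−w)·μ₀ = 0.86859·184.73 + 0.13141·215.54 = 188.779. Posterior variance = 1/(0.0629147+0.00951814) = 13.8059, so SD = 3.716.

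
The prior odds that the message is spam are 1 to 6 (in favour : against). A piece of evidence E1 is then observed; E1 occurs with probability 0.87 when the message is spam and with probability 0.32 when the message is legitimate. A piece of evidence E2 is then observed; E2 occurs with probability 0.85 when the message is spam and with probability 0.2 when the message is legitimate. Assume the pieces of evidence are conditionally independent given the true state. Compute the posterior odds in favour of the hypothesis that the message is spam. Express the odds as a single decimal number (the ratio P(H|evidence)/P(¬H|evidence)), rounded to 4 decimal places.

Prior odds = 1/6 = 0.16667.
Likelihood ratio for E1 = 0.87/0.32 = 2.7188.
Likelihood ratio for E2 = 0.85/0.2 = 4.2500.
Posterior odds = prior odds × LR₁ × LR₂ = 1.9258.

Posterior odds ≈ 1.9258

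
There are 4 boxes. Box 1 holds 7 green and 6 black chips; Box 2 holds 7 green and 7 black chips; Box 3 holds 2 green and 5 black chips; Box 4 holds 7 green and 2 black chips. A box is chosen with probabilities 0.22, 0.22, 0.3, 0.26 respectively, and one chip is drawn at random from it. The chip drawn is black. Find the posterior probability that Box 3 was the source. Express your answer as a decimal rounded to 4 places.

Posterior probability ≈ 0.4431

Tabulate prior·likelihood by source: [1] prior 0.22, lik 0.4615, product 0.1015; [2] prior 0.22, lik 0.5, product 0.1100; [3] prior 0.3, lik 0.7143, product 0.2143; [4] prior 0.26, lik 0.2222, product 0.05778.
Normalizing constant = 0.48360; the posterior for Box 3 is its product over the sum, 0.2143/0.48360 = 0.4431.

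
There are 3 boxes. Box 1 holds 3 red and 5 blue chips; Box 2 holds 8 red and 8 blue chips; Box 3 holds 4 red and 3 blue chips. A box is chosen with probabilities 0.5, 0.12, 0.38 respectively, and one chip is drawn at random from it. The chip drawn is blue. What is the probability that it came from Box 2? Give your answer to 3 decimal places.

Posterior probability ≈ 0.112

P(blue|Box 1) = 0.625; P(blue|Box 2) = 0.5; P(blue|Box 3) = 0.4286.
Prior × likelihood for each source: 0.5·0.625=0.3125, 0.12·0.5=0.06000, 0.38·0.4286=0.1629. Summing gives P(blue) = 0.53536.
P(Box 2 | blue) = 0.06000 / 0.53536 = 0.112.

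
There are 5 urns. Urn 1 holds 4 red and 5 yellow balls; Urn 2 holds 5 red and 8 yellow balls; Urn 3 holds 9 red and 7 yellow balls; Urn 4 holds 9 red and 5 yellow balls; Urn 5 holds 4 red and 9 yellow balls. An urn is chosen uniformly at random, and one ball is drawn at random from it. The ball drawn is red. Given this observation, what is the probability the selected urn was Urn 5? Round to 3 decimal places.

Posterior probability ≈ 0.131

P(red|Urn 1) = 0.4444; P(red|Urn 2) = 0.3846; P(red|Urn 3) = 0.5625; P(red|Urn 4) = 0.6429; P(red|Urn 5) = 0.3077.
Prior × likelihood for each source: 0.2·0.4444=0.08889, 0.2·0.3846=0.07692, 0.2·0.5625=0.1125, 0.2·0.6429=0.1286, 0.2·0.3077=0.06154. Summing gives P(red) = 0.46842.
P(Urn 5 | red) = 0.06154 / 0.46842 = 0.131.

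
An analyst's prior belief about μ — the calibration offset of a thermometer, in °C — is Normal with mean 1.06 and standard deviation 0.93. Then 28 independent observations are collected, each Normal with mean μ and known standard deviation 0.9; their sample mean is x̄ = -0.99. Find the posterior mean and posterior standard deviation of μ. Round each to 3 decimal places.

Posterior mean ≈ -0.924; posterior SD ≈ 0.167

With known σ, the Normal prior is conjugate. Weight on the data is w = (n/σ²)/(n/σ² + 1/τ₀²) = 34.5679/(34.5679+1.15620) = 0.96764.
Posterior mean = w·x̄ + (1−w)·μ₀ = 0.96764·-0.99 + 0.032365·1.06 = -0.924. Posterior variance = 1/(34.5679+1.15620) = 0.0279923, so SD = 0.167.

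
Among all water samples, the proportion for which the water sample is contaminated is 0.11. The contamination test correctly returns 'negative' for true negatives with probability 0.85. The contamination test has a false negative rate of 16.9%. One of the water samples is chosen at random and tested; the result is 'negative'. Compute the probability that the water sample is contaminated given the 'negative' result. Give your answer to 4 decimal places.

P(H | E) ≈ 0.0240

Let H be the event that the water sample is contaminated. P(H) = 0.11, so P(¬H) = 0.89. With E the 'negative' result, P(E|H) = 0.169 and P(E|¬H) = 0.85.
P(E) = 0.169·0.11 + 0.85·0.89 = 0.018590 + 0.75650 = 0.77509.
By Bayes' theorem, P(H|E) = 0.018590 / 0.77509 = 0.0240.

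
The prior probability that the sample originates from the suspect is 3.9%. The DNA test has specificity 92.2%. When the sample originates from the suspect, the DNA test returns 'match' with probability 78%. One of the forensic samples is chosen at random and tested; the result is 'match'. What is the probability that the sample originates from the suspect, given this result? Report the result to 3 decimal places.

P(H | E) ≈ 0.289

Write H for 'the sample originates from the suspect'. Prior odds H:¬H = 0.039/0.961 = 0.040583. For the 'match' outcome, the likelihood ratio is 0.78/0.078 = 10.000.
Posterior odds = 0.040583 × 10.000 = 0.40583, so P(H|E) = 0.40583/(1+0.40583) = 0.289.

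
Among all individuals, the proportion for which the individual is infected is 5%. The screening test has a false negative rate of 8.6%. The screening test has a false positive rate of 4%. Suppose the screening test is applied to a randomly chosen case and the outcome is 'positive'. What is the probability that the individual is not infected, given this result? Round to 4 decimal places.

Write H for 'the individual is infected'. Prior odds H:¬H = 0.05/0.95 = 0.052632. For the 'positive' outcome, the likelihood ratio is 0.914/0.04 = 22.850.
Posterior odds = 0.052632 × 22.850 = 1.2026, so P(H|E) = 1.2026/(1+1.2026) = 0.5460. Then P(¬H|E) = 1 − 0.5460 = 0.4540.

P(¬H | E) ≈ 0.4540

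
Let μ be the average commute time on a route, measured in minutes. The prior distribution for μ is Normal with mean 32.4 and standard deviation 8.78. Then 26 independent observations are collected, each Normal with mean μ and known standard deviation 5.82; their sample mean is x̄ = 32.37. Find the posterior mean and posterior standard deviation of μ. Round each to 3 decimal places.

Posterior mean ≈ 32.370; posterior SD ≈ 1.132

With known σ, the Normal prior is conjugate. Weight on the data is w = (n/σ²)/(n/σ² + 1/τ₀²) = 0.767587/(0.767587+0.0129721) = 0.98338.
Posterior mean = w·x̄ + (1−w)·μ₀ = 0.98338·32.37 + 0.016619·32.4 = 32.370. Posterior variance = 1/(0.767587+0.0129721) = 1.28113, so SD = 1.132.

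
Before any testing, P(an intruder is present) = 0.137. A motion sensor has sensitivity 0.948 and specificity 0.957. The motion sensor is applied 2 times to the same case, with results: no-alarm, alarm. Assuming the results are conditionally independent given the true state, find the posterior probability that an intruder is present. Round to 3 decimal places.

Let H be the event that an intruder is present; start with P(H) = 0.137. P('alarm'|H) = 0.948, P('alarm'|¬H) = 0.043.
Update on result 1 ('no-alarm'): P(H) ← 0.052·0.1370 / (0.052·0.1370 + 0.957·0.8630) = 0.0071240/0.83301 = 0.0086.
Update on result 2 ('alarm'): P(H) ← 0.948·0.0086 / (0.948·0.0086 + 0.043·0.9914) = 0.0081074/0.050740 = 0.1598.

Posterior P(H) ≈ 0.160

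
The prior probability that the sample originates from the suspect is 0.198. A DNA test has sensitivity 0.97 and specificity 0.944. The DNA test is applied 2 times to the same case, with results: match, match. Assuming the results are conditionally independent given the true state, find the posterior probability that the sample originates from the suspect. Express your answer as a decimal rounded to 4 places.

With H the event that the sample originates from the suspect, the joint likelihood of the observed sequence is P(data|H) = 0.97·0.97 = 0.94090 and P(data|¬H) = 0.056·0.056 = 0.0031360.
Bayes: P(H|data) = 0.198·0.94090 / (0.198·0.94090 + 0.802·0.0031360) = 0.18630/0.18881 = 0.9867.

Posterior P(H) ≈ 0.9867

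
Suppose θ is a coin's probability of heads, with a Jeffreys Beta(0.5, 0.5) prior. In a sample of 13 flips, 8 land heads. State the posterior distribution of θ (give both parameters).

Observing 8 successes and 5 failures updates Beta(0.5, 0.5) by adding the success and failure counts to the two shape parameters: α = 0.5+8 = 8.5, β = 0.5+5 = 5.5.

Posterior: Beta(8.5, 5.5)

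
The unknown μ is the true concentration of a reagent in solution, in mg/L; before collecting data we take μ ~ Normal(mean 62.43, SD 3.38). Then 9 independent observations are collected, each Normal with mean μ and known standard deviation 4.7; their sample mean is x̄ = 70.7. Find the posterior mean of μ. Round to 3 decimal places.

Posterior mean ≈ 69.237

Prior precision 1/τ₀² = 1/3.38² = 0.0875319; data precision n/σ² = 9/4.7² = 0.407424.
Posterior precision = 0.0875319 + 0.407424 = 0.494956.
Posterior mean = (0.0875319·62.43 + 0.407424·70.7) / 0.494956 = 69.237.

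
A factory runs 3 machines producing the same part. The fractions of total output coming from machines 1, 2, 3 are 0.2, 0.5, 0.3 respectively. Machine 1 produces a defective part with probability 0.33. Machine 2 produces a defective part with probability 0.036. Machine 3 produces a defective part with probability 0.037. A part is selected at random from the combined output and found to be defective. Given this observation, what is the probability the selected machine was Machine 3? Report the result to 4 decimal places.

Posterior probability ≈ 0.1167

P(defective|M1) = 0.33; P(defective|M2) = 0.036; P(defective|M3) = 0.037.
Prior × likelihood for each source: 0.2·0.33=0.06600, 0.5·0.036=0.01800, 0.3·0.037=0.01110. Summing gives P(defective) = 0.095100.
P(Machine 3 | defective) = 0.01110 / 0.095100 = 0.1167.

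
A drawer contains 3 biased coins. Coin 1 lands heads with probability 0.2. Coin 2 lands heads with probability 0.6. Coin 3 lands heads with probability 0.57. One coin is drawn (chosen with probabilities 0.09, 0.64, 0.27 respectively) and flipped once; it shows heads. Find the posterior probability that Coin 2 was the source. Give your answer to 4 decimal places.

Posterior probability ≈ 0.6908

P(heads|C1) = 0.2; P(heads|C2) = 0.6; P(heads|C3) = 0.57.
Prior × likelihood for each source: 0.09·0.2=0.01800, 0.64·0.6=0.3840, 0.27·0.57=0.1539. Summing gives P(heads) = 0.55590.
P(Coin 2 | heads) = 0.3840 / 0.55590 = 0.6908.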